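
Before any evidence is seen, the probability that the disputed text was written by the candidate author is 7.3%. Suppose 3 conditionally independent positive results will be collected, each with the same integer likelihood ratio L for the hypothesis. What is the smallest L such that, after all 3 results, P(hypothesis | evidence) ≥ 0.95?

Prior odds = 0.073/0.927 = 73/927.
Target odds = 0.95/0.05 = 19.
Need L³ ≥ 19 ÷ (73/927) = 17613/73.
6³ = 216 < 17613/73 ≤ 343 = 7³, so L = 7.

7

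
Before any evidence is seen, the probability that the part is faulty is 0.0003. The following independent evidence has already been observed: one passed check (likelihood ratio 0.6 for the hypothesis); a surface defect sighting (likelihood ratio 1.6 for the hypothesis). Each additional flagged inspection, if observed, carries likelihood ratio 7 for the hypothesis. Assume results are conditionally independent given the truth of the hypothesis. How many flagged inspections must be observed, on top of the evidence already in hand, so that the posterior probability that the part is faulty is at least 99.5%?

7

Prior odds = 0.0003/0.9997 = 3/9997.
Combined Bayes factor of the evidence already in hand = 0.6 × 1.6 = 0.96.
Odds after that evidence = (3/9997) × 0.96 = 72/249925.
Target odds = 0.995/0.005 = 199.
Need 7ⁿ ≥ 199 ÷ (72/249925) = 49735075/72.
7⁶ = 117649 falls short of 49735075/72 but 7⁷ = 823543 reaches it, so n = 7.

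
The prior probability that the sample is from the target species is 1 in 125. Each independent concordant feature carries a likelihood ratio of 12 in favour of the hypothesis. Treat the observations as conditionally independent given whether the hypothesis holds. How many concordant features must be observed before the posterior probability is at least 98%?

Prior odds = 0.008/0.992 = 1/124.
Likelihood ratio per concordant feature = 12.
Target odds: 0.98 ÷ 0.02 = 49.
Need (1/124) × 12ⁿ ≥ 49, i.e. 12ⁿ ≥ 6076.
12³ = 1728 falls short of 6076 but 12⁴ = 20736 reaches it, so n = 4.

4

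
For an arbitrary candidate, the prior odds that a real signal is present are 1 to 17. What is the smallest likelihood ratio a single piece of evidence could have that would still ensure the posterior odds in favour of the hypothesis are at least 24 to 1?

Prior odds = 1/17.
Target odds = 24.
Required Bayes factor = 24 ÷ (1/17) = 408.

408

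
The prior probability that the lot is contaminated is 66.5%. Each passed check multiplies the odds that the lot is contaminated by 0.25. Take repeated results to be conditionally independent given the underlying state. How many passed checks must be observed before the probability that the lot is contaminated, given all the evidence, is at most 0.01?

4

Prior odds = 0.665/0.335 = 133/67.
Likelihood ratio per passed check = 0.25.
Target odds: 0.01 ÷ 0.99 = 1/99.
Require 0.25ⁿ ≤ 1/99 ÷ (133/67) = 67/13167.
0.25³ = 0.015625 is still above 67/13167 but 0.25⁴ = 0.00390625 is at or below it, so n = 4.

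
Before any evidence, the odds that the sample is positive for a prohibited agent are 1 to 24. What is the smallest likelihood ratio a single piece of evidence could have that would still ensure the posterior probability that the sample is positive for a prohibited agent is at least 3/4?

72

Prior odds = 1/24.
Target odds = 0.75/0.25 = 3.
Required Bayes factor = 3 ÷ (1/24) = 72.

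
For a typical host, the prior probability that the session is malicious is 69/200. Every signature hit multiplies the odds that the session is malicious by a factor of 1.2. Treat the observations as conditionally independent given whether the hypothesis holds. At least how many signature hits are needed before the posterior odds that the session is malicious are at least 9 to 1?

Prior odds: 0.345 ÷ 0.655 = 69/131.
Likelihood ratio per signature hit = 1.2.
Target odds = 9.
Need (69/131) × 1.2ⁿ ≥ 9, i.e. 1.2ⁿ ≥ 393/23.
1.2¹⁵ ≈15.407 falls short of 393/23 but 1.2¹⁶ ≈18.4884 reaches it, so n = 16.

16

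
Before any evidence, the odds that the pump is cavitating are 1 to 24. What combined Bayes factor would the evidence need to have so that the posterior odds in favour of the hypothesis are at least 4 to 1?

Prior odds = 1/24.
Target odds = 4.
Required Bayes factor = 4 ÷ (1/24) = 96.

96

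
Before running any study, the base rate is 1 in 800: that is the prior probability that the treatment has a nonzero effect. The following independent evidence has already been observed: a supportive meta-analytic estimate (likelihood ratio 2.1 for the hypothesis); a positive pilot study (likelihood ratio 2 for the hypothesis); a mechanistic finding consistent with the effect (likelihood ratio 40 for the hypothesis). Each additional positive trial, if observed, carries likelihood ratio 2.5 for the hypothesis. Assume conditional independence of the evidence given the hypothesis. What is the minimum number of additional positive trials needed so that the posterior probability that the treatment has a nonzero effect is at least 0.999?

10

Prior odds = 0.00125/0.99875 = 1/799.
Combined Bayes factor of the evidence already in hand = 2.1 × 2 × 40 = 168.
Odds after that evidence = (1/799) × 168 = 168/799.
Target odds = 0.999/0.001 = 999.
Need 2.5ⁿ ≥ 999 ÷ (168/799) = 266067/56.
2.5⁹ = 1953125/512 falls short of 266067/56 but 2.5¹⁰ = 9765625/1024 reaches it, so n = 10.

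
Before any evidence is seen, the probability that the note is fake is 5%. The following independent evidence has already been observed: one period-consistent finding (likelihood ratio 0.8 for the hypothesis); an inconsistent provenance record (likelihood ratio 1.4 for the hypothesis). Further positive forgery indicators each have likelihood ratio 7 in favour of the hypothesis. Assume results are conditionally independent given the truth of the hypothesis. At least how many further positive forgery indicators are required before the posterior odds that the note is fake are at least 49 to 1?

Prior odds = 0.05/0.95 = 1/19.
Combined Bayes factor of the evidence already in hand = 0.8 × 1.4 = 1.12.
Odds after that evidence = (1/19) × 1.12 = 28/475.
Target odds = 49.
Need 7ⁿ ≥ 49 ÷ (28/475) = 831.25.
7³ = 343 falls short of 831.25 but 7⁴ = 2401 reaches it, so n = 4.

4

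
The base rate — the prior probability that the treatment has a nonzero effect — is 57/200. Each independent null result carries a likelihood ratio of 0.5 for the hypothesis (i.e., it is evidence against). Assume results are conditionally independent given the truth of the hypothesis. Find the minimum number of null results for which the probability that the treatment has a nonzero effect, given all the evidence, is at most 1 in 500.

8

Prior odds = 0.285/0.715 = 57/143.
Likelihood ratio per null result = 0.5.
Target odds: 0.002 ÷ 0.998 = 1/499.
Require 0.5ⁿ ≤ 1/499 ÷ (57/143) = 143/28443.
0.5⁷ = 0.0078125 is still above 143/28443 but 0.5⁸ = 0.00390625 is at or below it, so n = 8.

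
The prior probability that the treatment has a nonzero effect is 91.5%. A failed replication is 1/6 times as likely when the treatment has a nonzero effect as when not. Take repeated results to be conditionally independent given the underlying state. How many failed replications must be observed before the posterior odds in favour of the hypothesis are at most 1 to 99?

4

Prior odds: 0.915 ÷ 0.085 = 183/17.
Likelihood ratio per failed replication = 1/6.
Target odds = 1/99.
Require (1/6)ⁿ ≤ 1/99 ÷ (183/17) = 17/18117.
(1/6)³ = 1/216 is still above 17/18117 but (1/6)⁴ = 1/1296 is at or below it, so n = 4.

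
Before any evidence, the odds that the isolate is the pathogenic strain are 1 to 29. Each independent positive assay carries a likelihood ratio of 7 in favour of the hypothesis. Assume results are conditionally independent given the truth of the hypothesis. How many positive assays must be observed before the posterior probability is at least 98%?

4

Prior odds = 1/29.
Likelihood ratio per positive assay = 7.
Target posterior odds = 0.98/0.02 = 49.
Require 7ⁿ ≥ 49 ÷ (1/29) = 1421.
7³ = 343 falls short of 1421 but 7⁴ = 2401 reaches it, so n = 4.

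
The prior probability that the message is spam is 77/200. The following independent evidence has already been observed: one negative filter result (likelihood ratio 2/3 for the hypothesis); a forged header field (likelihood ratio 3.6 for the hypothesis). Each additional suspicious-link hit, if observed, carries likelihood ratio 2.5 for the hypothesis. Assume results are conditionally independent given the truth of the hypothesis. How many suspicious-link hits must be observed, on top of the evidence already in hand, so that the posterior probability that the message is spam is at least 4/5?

Prior odds = 0.385/0.615 = 77/123.
Combined Bayes factor of the evidence already in hand = (2/3) × 3.6 = 2.4.
Odds after that evidence = (77/123) × 2.4 = 308/205.
Target odds = 0.8/0.2 = 4.
Need 2.5ⁿ ≥ 4 ÷ (308/205) = 205/77.
2.5¹ = 2.5 falls short of 205/77 but 2.5² = 6.25 reaches it, so n = 2.

2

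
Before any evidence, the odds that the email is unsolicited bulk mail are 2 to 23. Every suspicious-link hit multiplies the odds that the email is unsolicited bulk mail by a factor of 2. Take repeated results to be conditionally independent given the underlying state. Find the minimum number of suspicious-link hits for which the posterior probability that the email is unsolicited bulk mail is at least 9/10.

7

Prior odds = 2/23.
Likelihood ratio per suspicious-link hit = 2.
Target odds: 0.9 ÷ 0.1 = 9.
Require 2ⁿ ≥ 9 ÷ (2/23) = 103.5.
2⁶ = 64 falls short of 103.5 but 2⁷ = 128 reaches it, so n = 7.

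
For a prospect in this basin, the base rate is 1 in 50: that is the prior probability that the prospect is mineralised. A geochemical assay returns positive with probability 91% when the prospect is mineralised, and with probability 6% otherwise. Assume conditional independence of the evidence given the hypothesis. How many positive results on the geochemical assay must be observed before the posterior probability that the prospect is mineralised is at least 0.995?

Prior odds: 0.02 ÷ 0.98 = 1/49.
Likelihood ratio of a positive result = 0.91/0.06 = 91/6.
Target odds: 0.995 ÷ 0.005 = 199.
Need (1/49) × (91/6)ⁿ ≥ 199, i.e. (91/6)ⁿ ≥ 9751.
(91/6)³ = 753571/216 falls short of 9751 but (91/6)⁴ = 68574961/1296 reaches it, so n = 4.

4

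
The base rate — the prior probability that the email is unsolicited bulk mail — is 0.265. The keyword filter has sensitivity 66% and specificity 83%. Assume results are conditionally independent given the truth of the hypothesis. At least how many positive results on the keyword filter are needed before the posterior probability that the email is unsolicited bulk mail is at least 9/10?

Prior odds: 0.265 ÷ 0.735 = 53/147.
False-positive rate = 1 − 0.83 = 0.17; likelihood ratio of a positive = 0.66/0.17 = 66/17.
Target posterior odds = 0.9/0.1 = 9.
Require (66/17)ⁿ ≥ 9 ÷ (53/147) = 1323/53.
(66/17)² = 4356/289 falls short of 1323/53 but (66/17)³ = 287496/4913 reaches it, so n = 3.

3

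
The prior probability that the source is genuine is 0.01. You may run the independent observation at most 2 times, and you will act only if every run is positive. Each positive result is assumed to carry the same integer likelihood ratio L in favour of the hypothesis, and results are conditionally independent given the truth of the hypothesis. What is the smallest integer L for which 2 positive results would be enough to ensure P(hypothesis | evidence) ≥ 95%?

44

Prior odds = 0.01/0.99 = 1/99.
Target odds = 0.95/0.05 = 19.
Need L² ≥ 19 ÷ (1/99) = 1881.
43² = 1849 < 1881 ≤ 1936 = 44², so L = 44.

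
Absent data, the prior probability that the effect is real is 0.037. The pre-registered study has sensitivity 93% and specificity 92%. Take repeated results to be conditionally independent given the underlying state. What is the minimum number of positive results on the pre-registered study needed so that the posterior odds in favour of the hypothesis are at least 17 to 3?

3

Prior odds = 0.037/0.963 = 37/963.
False-positive rate = 1 − 0.92 = 0.08; likelihood ratio of a positive = 0.93/0.08 = 11.625.
Target odds = 17/3.
Require 11.625ⁿ ≥ 17/3 ÷ (37/963) = 5457/37.
11.625² = 135.140625 falls short of 5457/37 but 11.625³ = 804357/512 reaches it, so n = 3.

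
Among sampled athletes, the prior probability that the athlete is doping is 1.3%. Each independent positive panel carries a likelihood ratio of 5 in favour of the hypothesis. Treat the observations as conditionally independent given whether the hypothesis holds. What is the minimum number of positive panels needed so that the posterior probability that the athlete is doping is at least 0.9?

5

Prior odds = 0.013/0.987 = 13/987.
Likelihood ratio per positive panel = 5.
Target posterior odds = 0.9/0.1 = 9.
Need (13/987) × 5ⁿ ≥ 9, i.e. 5ⁿ ≥ 8883/13.
5⁴ = 625 falls short of 8883/13 but 5⁵ = 3125 reaches it, so n = 5.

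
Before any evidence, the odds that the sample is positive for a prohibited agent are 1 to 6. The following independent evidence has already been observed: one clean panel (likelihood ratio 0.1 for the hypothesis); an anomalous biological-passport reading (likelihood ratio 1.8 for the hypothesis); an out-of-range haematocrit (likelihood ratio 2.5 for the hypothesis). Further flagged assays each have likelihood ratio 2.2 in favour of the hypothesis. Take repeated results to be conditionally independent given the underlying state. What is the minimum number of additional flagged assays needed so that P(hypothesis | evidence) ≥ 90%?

7

Prior odds = 1/6.
Combined Bayes factor of the evidence already in hand = 0.1 × 1.8 × 2.5 = 0.45.
Odds after that evidence = (1/6) × 0.45 = 0.075.
Target odds = 0.9/0.1 = 9.
Need 2.2ⁿ ≥ 9 ÷ 0.075 = 120.
2.2⁶ = 1771561/15625 falls short of 120 but 2.2⁷ = 19487171/78125 reaches it, so n = 7.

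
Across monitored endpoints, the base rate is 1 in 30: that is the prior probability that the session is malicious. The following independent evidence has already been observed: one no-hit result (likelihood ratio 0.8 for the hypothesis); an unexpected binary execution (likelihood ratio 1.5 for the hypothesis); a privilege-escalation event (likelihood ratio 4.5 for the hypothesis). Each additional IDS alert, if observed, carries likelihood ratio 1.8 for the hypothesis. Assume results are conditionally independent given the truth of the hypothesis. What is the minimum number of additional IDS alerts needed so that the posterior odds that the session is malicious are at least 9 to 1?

Prior odds = (1/30)/(29/30) = 1/29.
Combined Bayes factor of the evidence already in hand = 0.8 × 1.5 × 4.5 = 5.4.
Odds after that evidence = (1/29) × 5.4 = 27/145.
Target odds = 9.
Need 1.8ⁿ ≥ 9 ÷ (27/145) = 145/3.
1.8⁶ = 531441/15625 falls short of 145/3 but 1.8⁷ = 4782969/78125 reaches it, so n = 7.

7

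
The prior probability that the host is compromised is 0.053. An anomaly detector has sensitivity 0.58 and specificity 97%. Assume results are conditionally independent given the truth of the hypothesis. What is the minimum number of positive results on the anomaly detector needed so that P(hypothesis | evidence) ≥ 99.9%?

4

Prior odds = 0.053/0.947 = 53/947.
False-positive rate = 1 − 0.97 = 0.03; likelihood ratio of a positive = 0.58/0.03 = 58/3.
Target odds: 0.999 ÷ 0.001 = 999.
Require (58/3)ⁿ ≥ 999 ÷ (53/947) = 946053/53.
(58/3)³ = 195112/27 falls short of 946053/53 but (58/3)⁴ = 11316496/81 reaches it, so n = 4.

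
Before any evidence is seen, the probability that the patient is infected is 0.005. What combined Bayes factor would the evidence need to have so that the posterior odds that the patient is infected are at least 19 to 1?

3781

Prior odds = 0.005/0.995 = 1/199.
Target odds = 19.
Required Bayes factor = 19 ÷ (1/199) = 3781.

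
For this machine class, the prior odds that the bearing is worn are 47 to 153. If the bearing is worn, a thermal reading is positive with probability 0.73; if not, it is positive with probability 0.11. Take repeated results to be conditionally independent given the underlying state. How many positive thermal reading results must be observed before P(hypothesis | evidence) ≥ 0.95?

3

Prior odds = 47/153.
Likelihood ratio of a positive = 0.73/0.11 = 73/11.
Target odds: 0.95 ÷ 0.05 = 19.
Require (73/11)ⁿ ≥ 19 ÷ (47/153) = 2907/47.
(73/11)² = 5329/121 falls short of 2907/47 but (73/11)³ = 389017/1331 reaches it, so n = 3.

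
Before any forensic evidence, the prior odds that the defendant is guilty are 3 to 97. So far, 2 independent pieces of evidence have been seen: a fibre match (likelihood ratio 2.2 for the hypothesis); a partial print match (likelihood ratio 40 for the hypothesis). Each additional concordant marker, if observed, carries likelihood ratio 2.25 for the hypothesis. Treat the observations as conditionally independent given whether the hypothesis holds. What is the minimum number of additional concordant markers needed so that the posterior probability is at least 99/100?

5

Prior odds = 3/97.
Combined Bayes factor of the evidence already in hand = 2.2 × 40 = 88.
Odds after that evidence = (3/97) × 88 = 264/97.
Target odds = 0.99/0.01 = 99.
Need 2.25ⁿ ≥ 99 ÷ (264/97) = 36.375.
2.25⁴ = 25.62890625 falls short of 36.375 but 2.25⁵ = 59049/1024 reaches it, so n = 5.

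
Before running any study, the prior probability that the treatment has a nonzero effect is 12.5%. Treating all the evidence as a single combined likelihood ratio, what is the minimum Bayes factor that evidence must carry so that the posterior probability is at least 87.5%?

49

Prior odds = 0.125/0.875 = 1/7.
Target odds = 0.875/0.125 = 7.
Required Bayes factor = 7 ÷ (1/7) = 49.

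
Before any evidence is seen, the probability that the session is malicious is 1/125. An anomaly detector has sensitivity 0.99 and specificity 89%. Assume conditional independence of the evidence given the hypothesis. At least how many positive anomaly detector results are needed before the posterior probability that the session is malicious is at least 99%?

Prior odds = 0.008/0.992 = 1/124.
False-positive rate = 1 − 0.89 = 0.11; likelihood ratio of a positive = 0.99/0.11 = 9.
Target odds: 0.99 ÷ 0.01 = 99.
Require 9ⁿ ≥ 99 ÷ (1/124) = 12276.
9⁴ = 6561 falls short of 12276 but 9⁵ = 59049 reaches it, so n = 5.

5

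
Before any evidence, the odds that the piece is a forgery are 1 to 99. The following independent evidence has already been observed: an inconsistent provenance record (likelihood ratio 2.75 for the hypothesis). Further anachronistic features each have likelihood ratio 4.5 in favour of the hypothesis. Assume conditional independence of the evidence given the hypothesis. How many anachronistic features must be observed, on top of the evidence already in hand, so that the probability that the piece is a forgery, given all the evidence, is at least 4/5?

Prior odds = 1/99.
Bayes factor of the evidence already in hand = 2.75.
Odds after that evidence = (1/99) × 2.75 = 1/36.
Target odds = 0.8/0.2 = 4.
Need 4.5ⁿ ≥ 4 ÷ (1/36) = 144.
4.5³ = 91.125 falls short of 144 but 4.5⁴ = 410.0625 reaches it, so n = 4.

4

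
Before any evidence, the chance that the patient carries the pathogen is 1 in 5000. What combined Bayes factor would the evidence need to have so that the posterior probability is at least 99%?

Prior odds = 0.0002/0.9998 = 1/4999.
Target odds = 0.99/0.01 = 99.
Required Bayes factor = 99 ÷ (1/4999) = 494901.

494901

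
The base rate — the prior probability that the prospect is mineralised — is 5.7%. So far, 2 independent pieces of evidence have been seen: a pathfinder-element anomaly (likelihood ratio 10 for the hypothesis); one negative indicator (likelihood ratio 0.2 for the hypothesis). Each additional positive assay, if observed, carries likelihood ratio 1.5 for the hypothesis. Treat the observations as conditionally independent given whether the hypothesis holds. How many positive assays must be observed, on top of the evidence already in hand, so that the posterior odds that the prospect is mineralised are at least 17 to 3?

10

Prior odds = 0.057/0.943 = 57/943.
Combined Bayes factor of the evidence already in hand = 10 × 0.2 = 2.
Odds after that evidence = (57/943) × 2 = 114/943.
Target odds = 17/3.
Need 1.5ⁿ ≥ 17/3 ÷ (114/943) = 16031/342.
1.5⁹ = 19683/512 falls short of 16031/342 but 1.5¹⁰ = 59049/1024 reaches it, so n = 10.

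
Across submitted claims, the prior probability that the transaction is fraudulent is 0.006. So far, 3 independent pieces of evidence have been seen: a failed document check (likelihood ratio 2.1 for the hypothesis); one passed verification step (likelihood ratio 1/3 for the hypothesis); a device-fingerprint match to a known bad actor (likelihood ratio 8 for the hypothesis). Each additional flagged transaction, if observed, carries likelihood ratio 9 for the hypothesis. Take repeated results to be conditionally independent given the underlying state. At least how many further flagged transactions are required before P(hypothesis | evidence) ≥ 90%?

Prior odds = 0.006/0.994 = 3/497.
Combined Bayes factor of the evidence already in hand = 2.1 × (1/3) × 8 = 5.6.
Odds after that evidence = (3/497) × 5.6 = 12/355.
Target odds = 0.9/0.1 = 9.
Need 9ⁿ ≥ 9 ÷ (12/355) = 266.25.
9² = 81 falls short of 266.25 but 9³ = 729 reaches it, so n = 3.

3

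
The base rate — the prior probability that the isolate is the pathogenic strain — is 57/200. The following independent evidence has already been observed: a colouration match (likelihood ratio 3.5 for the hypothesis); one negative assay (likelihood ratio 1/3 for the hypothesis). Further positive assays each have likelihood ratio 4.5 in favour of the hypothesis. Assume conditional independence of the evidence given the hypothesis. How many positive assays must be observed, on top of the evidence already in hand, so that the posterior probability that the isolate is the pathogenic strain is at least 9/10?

Prior odds = 0.285/0.715 = 57/143.
Combined Bayes factor of the evidence already in hand = 3.5 × (1/3) = 7/6.
Odds after that evidence = (57/143) × 7/6 = 133/286.
Target odds = 0.9/0.1 = 9.
Need 4.5ⁿ ≥ 9 ÷ (133/286) = 2574/133.
4.5¹ = 4.5 falls short of 2574/133 but 4.5² = 20.25 reaches it, so n = 2.

2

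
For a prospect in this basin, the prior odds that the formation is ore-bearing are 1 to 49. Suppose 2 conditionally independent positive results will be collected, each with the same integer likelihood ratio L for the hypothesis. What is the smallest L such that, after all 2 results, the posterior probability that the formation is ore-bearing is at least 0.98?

Prior odds = 1/49.
Target odds = 0.98/0.02 = 49.
Need L² ≥ 49 ÷ (1/49) = 2401.
48² = 2304 < 2401 ≤ 2401 = 49², so L = 49.

49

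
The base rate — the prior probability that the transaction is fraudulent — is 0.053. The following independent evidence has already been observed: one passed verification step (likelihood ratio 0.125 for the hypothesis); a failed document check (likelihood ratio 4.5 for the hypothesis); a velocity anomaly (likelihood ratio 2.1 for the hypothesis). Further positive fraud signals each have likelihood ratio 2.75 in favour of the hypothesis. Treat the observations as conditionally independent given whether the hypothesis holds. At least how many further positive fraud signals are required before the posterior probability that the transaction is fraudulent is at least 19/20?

Prior odds = 0.053/0.947 = 53/947.
Combined Bayes factor of the evidence already in hand = 0.125 × 4.5 × 2.1 = 1.18125.
Odds after that evidence = (53/947) × 1.18125 = 10017/151520.
Target odds = 0.95/0.05 = 19.
Need 2.75ⁿ ≥ 19 ÷ (10017/151520) = 2878880/10017.
2.75⁵ = 161051/1024 falls short of 2878880/10017 but 2.75⁶ = 1771561/4096 reaches it, so n = 6.

6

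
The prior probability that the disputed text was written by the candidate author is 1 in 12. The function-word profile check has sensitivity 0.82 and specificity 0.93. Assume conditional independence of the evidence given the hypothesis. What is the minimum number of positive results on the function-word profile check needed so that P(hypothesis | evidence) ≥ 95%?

Prior odds = (1/12)/(11/12) = 1/11.
False-positive rate = 1 − 0.93 = 0.07; likelihood ratio of a positive = 0.82/0.07 = 82/7.
Target posterior odds = 0.95/0.05 = 19.
Require (82/7)ⁿ ≥ 19 ÷ (1/11) = 209.
(82/7)² = 6724/49 falls short of 209 but (82/7)³ = 551368/343 reaches it, so n = 3.

3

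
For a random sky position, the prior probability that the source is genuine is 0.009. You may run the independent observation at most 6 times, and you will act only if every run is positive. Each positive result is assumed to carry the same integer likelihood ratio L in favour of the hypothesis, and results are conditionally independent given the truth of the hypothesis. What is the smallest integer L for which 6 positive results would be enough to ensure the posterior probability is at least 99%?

Prior odds = 0.009/0.991 = 9/991.
Target odds = 0.99/0.01 = 99.
Need L⁶ ≥ 99 ÷ (9/991) = 10901.
4⁶ = 4096 < 10901 ≤ 15625 = 5⁶, so L = 5.

5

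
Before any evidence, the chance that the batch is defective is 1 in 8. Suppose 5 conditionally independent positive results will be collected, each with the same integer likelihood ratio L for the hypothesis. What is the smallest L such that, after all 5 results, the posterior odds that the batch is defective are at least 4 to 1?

Prior odds = 0.125/0.875 = 1/7.
Target odds = 4.
Need L⁵ ≥ 4 ÷ (1/7) = 28.
1⁵ = 1 < 28 ≤ 32 = 2⁵, so L = 2.

2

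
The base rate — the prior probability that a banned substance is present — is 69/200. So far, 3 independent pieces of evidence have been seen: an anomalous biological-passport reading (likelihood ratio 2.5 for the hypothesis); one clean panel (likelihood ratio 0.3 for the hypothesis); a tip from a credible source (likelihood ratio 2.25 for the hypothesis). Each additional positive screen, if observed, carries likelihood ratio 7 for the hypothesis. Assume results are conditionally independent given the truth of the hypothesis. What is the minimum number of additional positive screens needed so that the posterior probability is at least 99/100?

Prior odds = 0.345/0.655 = 69/131.
Combined Bayes factor of the evidence already in hand = 2.5 × 0.3 × 2.25 = 1.6875.
Odds after that evidence = (69/131) × 1.6875 = 1863/2096.
Target odds = 0.99/0.01 = 99.
Need 7ⁿ ≥ 99 ÷ (1863/2096) = 23056/207.
7² = 49 falls short of 23056/207 but 7³ = 343 reaches it, so n = 3.

3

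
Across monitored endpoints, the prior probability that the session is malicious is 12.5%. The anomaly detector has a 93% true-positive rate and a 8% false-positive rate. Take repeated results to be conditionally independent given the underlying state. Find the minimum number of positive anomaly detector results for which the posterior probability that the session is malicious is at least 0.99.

3

Prior odds: 0.125 ÷ 0.875 = 1/7.
Likelihood ratio of a positive result = 0.93/0.08 = 11.625.
Target posterior odds = 0.99/0.01 = 99.
Require 11.625ⁿ ≥ 99 ÷ (1/7) = 693.
11.625² = 135.140625 falls short of 693 but 11.625³ = 804357/512 reaches it, so n = 3.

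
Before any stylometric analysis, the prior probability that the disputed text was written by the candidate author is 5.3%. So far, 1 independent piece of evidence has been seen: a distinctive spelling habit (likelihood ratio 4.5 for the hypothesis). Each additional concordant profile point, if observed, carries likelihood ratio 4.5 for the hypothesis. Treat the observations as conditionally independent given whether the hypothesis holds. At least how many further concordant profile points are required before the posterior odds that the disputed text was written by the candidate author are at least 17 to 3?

3

Prior odds = 0.053/0.947 = 53/947.
Bayes factor of the evidence already in hand = 4.5.
Odds after that evidence = (53/947) × 4.5 = 477/1894.
Target odds = 17/3.
Need 4.5ⁿ ≥ 17/3 ÷ (477/1894) = 32198/1431.
4.5² = 20.25 falls short of 32198/1431 but 4.5³ = 91.125 reaches it, so n = 3.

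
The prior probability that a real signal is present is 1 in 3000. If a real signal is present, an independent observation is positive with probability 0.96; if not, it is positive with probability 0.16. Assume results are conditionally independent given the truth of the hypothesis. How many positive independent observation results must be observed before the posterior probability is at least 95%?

7

Prior odds = (1/3000)/(2999/3000) = 1/2999.
Likelihood ratio of a positive = 0.96/0.16 = 6.
Target odds: 0.95 ÷ 0.05 = 19.
Require 6ⁿ ≥ 19 ÷ (1/2999) = 56981.
6⁶ = 46656 falls short of 56981 but 6⁷ = 279936 reaches it, so n = 7.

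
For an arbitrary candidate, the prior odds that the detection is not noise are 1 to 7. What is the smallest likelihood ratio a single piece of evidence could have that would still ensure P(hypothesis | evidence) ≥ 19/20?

Prior odds = 1/7.
Target odds = 0.95/0.05 = 19.
Required Bayes factor = 19 ÷ (1/7) = 133.

133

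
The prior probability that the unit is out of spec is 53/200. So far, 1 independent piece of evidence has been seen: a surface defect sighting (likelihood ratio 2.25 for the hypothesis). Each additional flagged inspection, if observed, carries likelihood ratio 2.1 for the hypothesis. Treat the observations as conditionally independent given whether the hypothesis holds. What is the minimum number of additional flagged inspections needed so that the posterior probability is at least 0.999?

Prior odds = 0.265/0.735 = 53/147.
Bayes factor of the evidence already in hand = 2.25.
Odds after that evidence = (53/147) × 2.25 = 159/196.
Target odds = 0.999/0.001 = 999.
Need 2.1ⁿ ≥ 999 ÷ (159/196) = 65268/53.
2.1⁹ ≈794.28 falls short of 65268/53 but 2.1¹⁰ ≈1667.99 reaches it, so n = 10.

10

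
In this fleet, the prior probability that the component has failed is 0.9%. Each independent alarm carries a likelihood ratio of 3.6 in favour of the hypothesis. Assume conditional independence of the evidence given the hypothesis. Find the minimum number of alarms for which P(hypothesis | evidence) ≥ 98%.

7

Prior odds = 0.009/0.991 = 9/991.
Likelihood ratio per alarm = 3.6.
Target odds: 0.98 ÷ 0.02 = 49.
Require 3.6ⁿ ≥ 49 ÷ (9/991) = 48559/9.
3.6⁶ = 34012224/15625 falls short of 48559/9 but 3.6⁷ = 612220032/78125 reaches it, so n = 7.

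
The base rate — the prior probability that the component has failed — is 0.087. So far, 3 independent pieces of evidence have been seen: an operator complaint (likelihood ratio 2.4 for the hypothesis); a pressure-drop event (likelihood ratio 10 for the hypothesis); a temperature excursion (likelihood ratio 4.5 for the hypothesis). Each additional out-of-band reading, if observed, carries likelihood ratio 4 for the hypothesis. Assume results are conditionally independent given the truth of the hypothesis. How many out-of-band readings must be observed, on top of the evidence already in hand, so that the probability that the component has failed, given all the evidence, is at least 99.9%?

4

Prior odds = 0.087/0.913 = 87/913.
Combined Bayes factor of the evidence already in hand = 2.4 × 10 × 4.5 = 108.
Odds after that evidence = (87/913) × 108 = 9396/913.
Target odds = 0.999/0.001 = 999.
Need 4ⁿ ≥ 999 ÷ (9396/913) = 33781/348.
4³ = 64 falls short of 33781/348 but 4⁴ = 256 reaches it, so n = 4.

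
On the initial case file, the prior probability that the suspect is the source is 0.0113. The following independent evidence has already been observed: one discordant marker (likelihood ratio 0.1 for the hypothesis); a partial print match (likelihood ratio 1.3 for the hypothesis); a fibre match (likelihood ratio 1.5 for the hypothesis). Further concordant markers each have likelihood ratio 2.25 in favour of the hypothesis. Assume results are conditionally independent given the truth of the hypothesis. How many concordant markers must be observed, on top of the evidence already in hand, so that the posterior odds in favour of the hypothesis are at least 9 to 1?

Prior odds = 0.0113/0.9887 = 113/9887.
Combined Bayes factor of the evidence already in hand = 0.1 × 1.3 × 1.5 = 0.195.
Odds after that evidence = (113/9887) × 0.195 = 4407/1977400.
Target odds = 9.
Need 2.25ⁿ ≥ 9 ÷ (4407/1977400) = 5932200/1469.
2.25¹⁰ ≈3325.26 falls short of 5932200/1469 but 2.25¹¹ ≈7481.83 reaches it, so n = 11.

11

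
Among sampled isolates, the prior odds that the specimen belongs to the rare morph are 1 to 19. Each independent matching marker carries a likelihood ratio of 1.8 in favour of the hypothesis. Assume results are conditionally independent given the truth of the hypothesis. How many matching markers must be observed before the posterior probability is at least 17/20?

8

Prior odds = 1/19.
Likelihood ratio per matching marker = 1.8.
Target odds: 0.85 ÷ 0.15 = 17/3.
Need (1/19) × 1.8ⁿ ≥ 17/3, i.e. 1.8ⁿ ≥ 323/3.
1.8⁷ = 4782969/78125 falls short of 323/3 but 1.8⁸ = 43046721/390625 reaches it, so n = 8.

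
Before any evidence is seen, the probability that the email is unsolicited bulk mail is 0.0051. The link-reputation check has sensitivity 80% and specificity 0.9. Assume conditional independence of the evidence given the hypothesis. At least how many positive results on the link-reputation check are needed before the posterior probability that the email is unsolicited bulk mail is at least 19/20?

4

Prior odds = 0.0051/0.9949 = 51/9949.
False-positive rate = 1 − 0.9 = 0.1; likelihood ratio of a positive = 0.8/0.1 = 8.
Target posterior odds = 0.95/0.05 = 19.
Require 8ⁿ ≥ 19 ÷ (51/9949) = 189031/51.
8³ = 512 falls short of 189031/51 but 8⁴ = 4096 reaches it, so n = 4.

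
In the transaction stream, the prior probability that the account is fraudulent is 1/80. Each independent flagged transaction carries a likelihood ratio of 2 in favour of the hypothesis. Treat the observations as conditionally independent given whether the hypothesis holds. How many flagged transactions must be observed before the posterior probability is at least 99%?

13

Prior odds = 0.0125/0.9875 = 1/79.
Likelihood ratio per flagged transaction = 2.
Target posterior odds = 0.99/0.01 = 99.
Require 2ⁿ ≥ 99 ÷ (1/79) = 7821.
2¹² = 4096 falls short of 7821 but 2¹³ = 8192 reaches it, so n = 13.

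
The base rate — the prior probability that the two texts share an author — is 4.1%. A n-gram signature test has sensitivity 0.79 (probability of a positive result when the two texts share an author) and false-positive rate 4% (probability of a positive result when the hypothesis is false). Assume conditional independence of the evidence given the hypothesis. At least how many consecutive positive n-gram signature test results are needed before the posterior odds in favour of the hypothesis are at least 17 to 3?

2

Prior odds = 0.041/0.959 = 41/959.
Likelihood ratio of a positive result = 0.79/0.04 = 19.75.
Target odds = 17/3.
Require 19.75ⁿ ≥ 17/3 ÷ (41/959) = 16303/123.
19.75¹ = 19.75 falls short of 16303/123 but 19.75² = 390.0625 reaches it, so n = 2.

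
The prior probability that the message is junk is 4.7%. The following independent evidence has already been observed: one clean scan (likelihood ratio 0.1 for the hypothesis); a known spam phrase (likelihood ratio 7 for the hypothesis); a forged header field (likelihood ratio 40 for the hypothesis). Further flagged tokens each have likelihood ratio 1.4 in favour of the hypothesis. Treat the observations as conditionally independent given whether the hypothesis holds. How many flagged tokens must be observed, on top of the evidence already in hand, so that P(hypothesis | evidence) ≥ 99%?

13

Prior odds = 0.047/0.953 = 47/953.
Combined Bayes factor of the evidence already in hand = 0.1 × 7 × 40 = 28.
Odds after that evidence = (47/953) × 28 = 1316/953.
Target odds = 0.99/0.01 = 99.
Need 1.4ⁿ ≥ 99 ÷ (1316/953) = 94347/1316.
1.4¹² ≈56.6939 falls short of 94347/1316 but 1.4¹³ ≈79.3715 reaches it, so n = 13.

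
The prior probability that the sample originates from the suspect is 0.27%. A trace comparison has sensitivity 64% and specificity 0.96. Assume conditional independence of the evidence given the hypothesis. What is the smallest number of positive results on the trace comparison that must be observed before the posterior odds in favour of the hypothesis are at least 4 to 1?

Prior odds: 0.0027 ÷ 0.9973 = 27/9973.
False-positive rate = 1 − 0.96 = 0.04; likelihood ratio of a positive = 0.64/0.04 = 16.
Target odds = 4.
Need (27/9973) × 16ⁿ ≥ 4, i.e. 16ⁿ ≥ 39892/27.
16² = 256 falls short of 39892/27 but 16³ = 4096 reaches it, so n = 3.

3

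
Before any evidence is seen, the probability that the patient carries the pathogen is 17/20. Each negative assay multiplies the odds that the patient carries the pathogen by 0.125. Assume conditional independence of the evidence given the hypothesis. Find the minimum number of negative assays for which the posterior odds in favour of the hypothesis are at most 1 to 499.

4

Prior odds = 0.85/0.15 = 17/3.
Likelihood ratio per negative assay = 0.125.
Target odds = 1/499.
Need (17/3) × 0.125ⁿ ≤ 1/499, i.e. 0.125ⁿ ≤ 3/8483.
0.125³ = 0.001953125 is still above 3/8483 but 0.125⁴ = 1/4096 is at or below it, so n = 4.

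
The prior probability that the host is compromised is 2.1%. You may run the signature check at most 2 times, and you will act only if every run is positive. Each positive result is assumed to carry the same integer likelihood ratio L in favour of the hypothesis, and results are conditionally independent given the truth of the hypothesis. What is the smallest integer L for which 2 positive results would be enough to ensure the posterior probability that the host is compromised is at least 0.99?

Prior odds = 0.021/0.979 = 21/979.
Target odds = 0.99/0.01 = 99.
Need L² ≥ 99 ÷ (21/979) = 32307/7.
67² = 4489 < 32307/7 ≤ 4624 = 68², so L = 68.

68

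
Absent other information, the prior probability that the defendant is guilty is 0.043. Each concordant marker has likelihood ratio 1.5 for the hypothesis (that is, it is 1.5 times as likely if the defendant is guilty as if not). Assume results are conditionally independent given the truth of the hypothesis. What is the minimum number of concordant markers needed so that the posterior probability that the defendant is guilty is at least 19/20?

15

Prior odds: 0.043 ÷ 0.957 = 43/957.
Likelihood ratio per concordant marker = 1.5.
Target odds: 0.95 ÷ 0.05 = 19.
Require 1.5ⁿ ≥ 19 ÷ (43/957) = 18183/43.
1.5¹⁴ = 4782969/16384 falls short of 18183/43 but 1.5¹⁵ = 14348907/32768 reaches it, so n = 15.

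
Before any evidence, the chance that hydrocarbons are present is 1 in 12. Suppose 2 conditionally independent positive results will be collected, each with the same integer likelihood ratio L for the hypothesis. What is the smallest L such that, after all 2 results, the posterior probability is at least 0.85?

Prior odds = (1/12)/(11/12) = 1/11.
Target odds = 0.85/0.15 = 17/3.
Need L² ≥ 17/3 ÷ (1/11) = 187/3.
7² = 49 < 187/3 ≤ 64 = 8², so L = 8.

8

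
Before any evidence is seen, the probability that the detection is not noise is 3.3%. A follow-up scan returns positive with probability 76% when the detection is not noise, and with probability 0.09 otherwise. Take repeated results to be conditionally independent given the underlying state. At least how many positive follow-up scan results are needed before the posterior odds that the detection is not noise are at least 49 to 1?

Prior odds = 0.033/0.967 = 33/967.
Likelihood ratio of a positive result = 0.76/0.09 = 76/9.
Target odds = 49.
Require (76/9)ⁿ ≥ 49 ÷ (33/967) = 47383/33.
(76/9)³ = 438976/729 falls short of 47383/33 but (76/9)⁴ = 33362176/6561 reaches it, so n = 4.

4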